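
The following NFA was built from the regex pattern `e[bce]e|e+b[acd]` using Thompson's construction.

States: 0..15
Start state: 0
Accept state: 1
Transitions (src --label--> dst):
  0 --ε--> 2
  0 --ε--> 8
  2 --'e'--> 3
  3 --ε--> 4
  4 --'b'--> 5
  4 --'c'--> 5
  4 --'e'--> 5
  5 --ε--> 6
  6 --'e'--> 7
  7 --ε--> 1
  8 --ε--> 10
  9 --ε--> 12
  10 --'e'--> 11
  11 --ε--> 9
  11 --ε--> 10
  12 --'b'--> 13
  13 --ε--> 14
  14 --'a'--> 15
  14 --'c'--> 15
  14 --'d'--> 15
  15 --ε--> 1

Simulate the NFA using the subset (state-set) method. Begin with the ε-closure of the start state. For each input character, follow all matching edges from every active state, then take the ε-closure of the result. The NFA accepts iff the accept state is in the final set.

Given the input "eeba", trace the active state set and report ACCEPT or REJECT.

Answer: ACCEPT

Steps:
S₀ = ε-closure({0}) = {0,2,8,10}
'e' @ 1: {3,4,9,10,11,12}
'e' @ 2: {5,6,9,10,11,12}
'b' @ 3: {13,14}
'a' @ 4: {1,15}  (accept∈set)
after full input: {1,15}  (accept=1 in)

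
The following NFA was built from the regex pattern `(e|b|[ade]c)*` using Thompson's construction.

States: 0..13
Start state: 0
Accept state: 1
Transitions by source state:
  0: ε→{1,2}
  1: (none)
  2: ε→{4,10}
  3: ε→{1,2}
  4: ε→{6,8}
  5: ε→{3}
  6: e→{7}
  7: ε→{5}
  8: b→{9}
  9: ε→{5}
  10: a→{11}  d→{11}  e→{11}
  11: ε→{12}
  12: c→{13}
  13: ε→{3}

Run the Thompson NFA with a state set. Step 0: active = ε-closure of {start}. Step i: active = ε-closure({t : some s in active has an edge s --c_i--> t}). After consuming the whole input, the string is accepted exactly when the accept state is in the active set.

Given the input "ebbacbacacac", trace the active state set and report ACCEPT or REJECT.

Answer: ACCEPT

Derivation:
start: ε-closure({0}) = {0,1,2,4,6,8,10}
'e' @ 1: {1,2,3,4,5,6,7,8,10,11,12}  ✓accept
'b' @ 2: {1,2,3,4,5,6,8,9,10}  ✓accept
'b' @ 3: {1,2,3,4,5,6,8,9,10}  ✓accept
'a' @ 4: {11,12}
'c' @ 5: {1,2,3,4,6,8,10,13}  ✓accept
'b' @ 6: {1,2,3,4,5,6,8,9,10}  ✓accept
'a' @ 7: {11,12}
'c' @ 8: {1,2,3,4,6,8,10,13}  ✓accept
'a' @ 9: {11,12}
'c' @ 10: {1,2,3,4,6,8,10,13}  ✓accept
'a' @ 11: {11,12}
'c' @ 12: {1,2,3,4,6,8,10,13}  ✓accept
after full input: {1,2,3,4,6,8,10,13}  (accept=1 in)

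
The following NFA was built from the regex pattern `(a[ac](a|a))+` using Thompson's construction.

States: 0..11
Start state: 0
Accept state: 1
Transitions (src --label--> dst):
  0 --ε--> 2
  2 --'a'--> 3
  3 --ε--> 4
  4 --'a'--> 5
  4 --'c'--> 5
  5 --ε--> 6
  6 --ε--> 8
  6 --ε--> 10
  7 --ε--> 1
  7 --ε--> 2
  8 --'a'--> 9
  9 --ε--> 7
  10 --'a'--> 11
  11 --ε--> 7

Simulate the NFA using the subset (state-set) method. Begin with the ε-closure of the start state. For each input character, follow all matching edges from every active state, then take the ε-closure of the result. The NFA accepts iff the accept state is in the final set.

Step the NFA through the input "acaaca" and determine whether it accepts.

S₀ = ε-closure({0}) = {0,2}
'a' @ 1: {3,4}
'c' @ 2: {5,6,8,10}
'a' @ 3: {1,2,7,9,11}  ✓accept
'a' @ 4: {3,4}
'c' @ 5: {5,6,8,10}
'a' @ 6: {1,2,7,9,11}  ✓accept
end set {1,2,7,9,11} — state 1 in

Answer: ACCEPT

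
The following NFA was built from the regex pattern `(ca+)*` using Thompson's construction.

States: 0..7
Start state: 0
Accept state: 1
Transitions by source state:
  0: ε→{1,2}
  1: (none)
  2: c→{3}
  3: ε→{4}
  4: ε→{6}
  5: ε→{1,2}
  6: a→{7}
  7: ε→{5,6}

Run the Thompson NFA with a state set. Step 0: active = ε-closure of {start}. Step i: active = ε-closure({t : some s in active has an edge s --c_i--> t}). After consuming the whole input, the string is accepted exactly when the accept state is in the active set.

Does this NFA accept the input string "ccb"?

S₀ = ε-closure({0}) = {0,1,2}
'c' @ 1: {3,4,6}
'c' @ 2: {}  — no active states
rest 'b' ignored (set empty)
after full input: {}  (accept=1 not in)

Answer: REJECT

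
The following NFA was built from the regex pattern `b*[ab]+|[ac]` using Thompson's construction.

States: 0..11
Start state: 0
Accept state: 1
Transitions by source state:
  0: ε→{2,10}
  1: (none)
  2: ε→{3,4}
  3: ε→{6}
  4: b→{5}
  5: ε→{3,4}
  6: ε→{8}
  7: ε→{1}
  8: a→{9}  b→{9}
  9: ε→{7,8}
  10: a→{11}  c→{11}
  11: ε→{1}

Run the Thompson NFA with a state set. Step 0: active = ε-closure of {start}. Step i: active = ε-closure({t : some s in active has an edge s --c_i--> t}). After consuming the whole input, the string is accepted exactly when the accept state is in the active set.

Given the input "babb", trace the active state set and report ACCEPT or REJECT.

Answer: ACCEPT

Steps:
initial (ε-close {0}): {0,2,3,4,6,8,10}
'b' @ 1: {1,3,4,5,6,7,8,9}  ✓accept
'a' @ 2: {1,7,8,9}  ✓accept
'b' @ 3: {1,7,8,9}  ✓accept
'b' @ 4: {1,7,8,9}  ✓accept
final: {1,7,8,9}; accept 1 in set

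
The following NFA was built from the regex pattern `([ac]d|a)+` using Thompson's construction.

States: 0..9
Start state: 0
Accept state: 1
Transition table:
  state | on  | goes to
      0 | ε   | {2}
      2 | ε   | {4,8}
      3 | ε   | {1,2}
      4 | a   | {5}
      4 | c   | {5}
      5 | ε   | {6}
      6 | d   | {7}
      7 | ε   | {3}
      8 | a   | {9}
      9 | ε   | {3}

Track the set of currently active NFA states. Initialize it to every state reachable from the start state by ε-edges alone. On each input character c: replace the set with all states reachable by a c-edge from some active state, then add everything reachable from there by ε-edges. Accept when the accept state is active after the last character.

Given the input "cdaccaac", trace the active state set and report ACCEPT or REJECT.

S₀ = ε-closure({0}) = {0,2,4,8}
'c' @ 1: {5,6}
'd' @ 2: {1,2,3,4,7,8}  [accepting]
'a' @ 3: {1,2,3,4,5,6,8,9}  [accepting]
'c' @ 4: {5,6}
'c' @ 5: {}  — state set empty
rest 'aac' ignored (set empty)
final: {}; accept 1 not in set

Answer: REJECT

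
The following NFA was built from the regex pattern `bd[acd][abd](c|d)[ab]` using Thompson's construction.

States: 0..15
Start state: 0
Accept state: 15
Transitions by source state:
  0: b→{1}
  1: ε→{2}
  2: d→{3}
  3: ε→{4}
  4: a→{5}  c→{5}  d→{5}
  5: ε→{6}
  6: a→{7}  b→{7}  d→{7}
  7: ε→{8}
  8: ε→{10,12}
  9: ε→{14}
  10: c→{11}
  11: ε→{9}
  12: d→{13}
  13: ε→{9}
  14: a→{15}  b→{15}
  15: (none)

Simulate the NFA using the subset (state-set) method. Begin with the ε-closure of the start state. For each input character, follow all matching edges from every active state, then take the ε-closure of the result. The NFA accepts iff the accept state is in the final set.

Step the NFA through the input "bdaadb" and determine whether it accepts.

start: ε-closure({0}) = {0}
'b' @ 1: {1,2}
'd' @ 2: {3,4}
'a' @ 3: {5,6}
'a' @ 4: {7,8,10,12}
'd' @ 5: {9,13,14}
'b' @ 6: {15}  (accept∈set)
end set {15} — state 15 in

Answer: ACCEPT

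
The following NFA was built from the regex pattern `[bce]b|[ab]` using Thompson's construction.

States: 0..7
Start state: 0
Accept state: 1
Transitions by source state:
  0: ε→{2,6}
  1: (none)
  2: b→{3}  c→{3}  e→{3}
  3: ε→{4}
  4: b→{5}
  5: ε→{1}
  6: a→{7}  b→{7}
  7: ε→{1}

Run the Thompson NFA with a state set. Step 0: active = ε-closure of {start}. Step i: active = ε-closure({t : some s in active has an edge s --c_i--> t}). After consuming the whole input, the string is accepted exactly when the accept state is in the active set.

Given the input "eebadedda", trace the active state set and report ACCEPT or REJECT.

initial (ε-close {0}): {0,2,6}
'e' @ 1: {3,4}
'e' @ 2: {}  — state set empty
rest 'badedda' ignored (set empty)
final: {}; accept 1 not in set

Answer: REJECT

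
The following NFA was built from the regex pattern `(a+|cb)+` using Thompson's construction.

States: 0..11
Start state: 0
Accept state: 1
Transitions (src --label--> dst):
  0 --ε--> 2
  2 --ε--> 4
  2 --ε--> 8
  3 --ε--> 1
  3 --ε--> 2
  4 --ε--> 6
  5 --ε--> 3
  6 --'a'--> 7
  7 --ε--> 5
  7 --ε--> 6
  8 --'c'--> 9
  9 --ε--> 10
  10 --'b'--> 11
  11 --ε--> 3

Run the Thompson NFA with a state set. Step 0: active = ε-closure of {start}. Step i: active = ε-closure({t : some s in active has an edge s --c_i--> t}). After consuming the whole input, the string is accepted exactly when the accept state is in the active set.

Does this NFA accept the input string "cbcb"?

start: ε-closure({0}) = {0,2,4,6,8}
'c' @ 1: {9,10}
'b' @ 2: {1,2,3,4,6,8,11}  ✓accept
'c' @ 3: {9,10}
'b' @ 4: {1,2,3,4,6,8,11}  ✓accept
final: {1,2,3,4,6,8,11}; accept 1 in set

Answer: ACCEPT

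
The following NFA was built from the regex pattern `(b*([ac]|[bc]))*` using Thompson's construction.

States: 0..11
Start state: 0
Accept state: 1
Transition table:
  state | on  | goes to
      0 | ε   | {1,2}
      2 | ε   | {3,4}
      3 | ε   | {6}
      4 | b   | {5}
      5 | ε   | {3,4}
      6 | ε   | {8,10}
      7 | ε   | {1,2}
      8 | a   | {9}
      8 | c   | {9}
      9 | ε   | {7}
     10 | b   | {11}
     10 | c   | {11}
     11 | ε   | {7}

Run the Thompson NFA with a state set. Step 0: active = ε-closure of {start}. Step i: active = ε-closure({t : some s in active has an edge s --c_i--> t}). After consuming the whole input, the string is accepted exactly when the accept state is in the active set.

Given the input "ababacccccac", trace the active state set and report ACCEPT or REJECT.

Answer: ACCEPT

Trace:
start: ε-closure({0}) = {0,1,2,3,4,6,8,10}
'a' @ 1: {1,2,3,4,6,7,8,9,10}  [accepting]
'b' @ 2: {1,2,3,4,5,6,7,8,10,11}  [accepting]
'a' @ 3: {1,2,3,4,6,7,8,9,10}  [accepting]
'b' @ 4: {1,2,3,4,5,6,7,8,10,11}  [accepting]
'a' @ 5: {1,2,3,4,6,7,8,9,10}  [accepting]
'c' @ 6: {1,2,3,4,6,7,8,9,10,11}  [accepting]
'c' @ 7: {1,2,3,4,6,7,8,9,10,11}  [accepting]
'c' @ 8: {1,2,3,4,6,7,8,9,10,11}  [accepting]
'c' @ 9: {1,2,3,4,6,7,8,9,10,11}  [accepting]
'c' @ 10: {1,2,3,4,6,7,8,9,10,11}  [accepting]
'a' @ 11: {1,2,3,4,6,7,8,9,10}  [accepting]
'c' @ 12: {1,2,3,4,6,7,8,9,10,11}  [accepting]
end set {1,2,3,4,6,7,8,9,10,11} — state 1 in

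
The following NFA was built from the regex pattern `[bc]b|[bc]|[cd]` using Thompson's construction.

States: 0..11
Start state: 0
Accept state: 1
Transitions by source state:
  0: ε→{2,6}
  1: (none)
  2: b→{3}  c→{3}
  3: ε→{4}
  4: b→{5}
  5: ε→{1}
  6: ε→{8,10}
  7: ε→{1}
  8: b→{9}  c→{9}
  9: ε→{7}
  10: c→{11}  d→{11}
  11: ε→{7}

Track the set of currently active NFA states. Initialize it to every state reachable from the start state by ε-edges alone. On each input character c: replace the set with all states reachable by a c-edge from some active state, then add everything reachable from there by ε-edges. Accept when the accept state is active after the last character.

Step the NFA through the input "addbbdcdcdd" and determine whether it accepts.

S₀ = ε-closure({0}) = {0,2,6,8,10}
'a' @ 1: {}  — state set empty
rest 'ddbbdcdcdd' ignored (set empty)
after full input: {}  (accept=1 not in)

Answer: REJECT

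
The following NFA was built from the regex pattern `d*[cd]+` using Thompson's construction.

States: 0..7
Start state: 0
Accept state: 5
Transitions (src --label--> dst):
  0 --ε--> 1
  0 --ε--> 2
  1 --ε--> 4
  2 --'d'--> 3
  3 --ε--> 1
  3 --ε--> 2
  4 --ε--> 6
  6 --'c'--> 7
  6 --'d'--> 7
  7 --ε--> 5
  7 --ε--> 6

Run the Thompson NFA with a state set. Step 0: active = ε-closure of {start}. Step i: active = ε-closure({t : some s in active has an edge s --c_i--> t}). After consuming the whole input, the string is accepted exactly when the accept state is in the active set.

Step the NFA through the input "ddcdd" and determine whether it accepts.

S₀ = ε-closure({0}) = {0,1,2,4,6}
'd' @ 1: {1,2,3,4,5,6,7}  [accepting]
'd' @ 2: {1,2,3,4,5,6,7}  [accepting]
'c' @ 3: {5,6,7}  [accepting]
'd' @ 4: {5,6,7}  [accepting]
'd' @ 5: {5,6,7}  [accepting]
end set {5,6,7} — state 5 in

Answer: ACCEPT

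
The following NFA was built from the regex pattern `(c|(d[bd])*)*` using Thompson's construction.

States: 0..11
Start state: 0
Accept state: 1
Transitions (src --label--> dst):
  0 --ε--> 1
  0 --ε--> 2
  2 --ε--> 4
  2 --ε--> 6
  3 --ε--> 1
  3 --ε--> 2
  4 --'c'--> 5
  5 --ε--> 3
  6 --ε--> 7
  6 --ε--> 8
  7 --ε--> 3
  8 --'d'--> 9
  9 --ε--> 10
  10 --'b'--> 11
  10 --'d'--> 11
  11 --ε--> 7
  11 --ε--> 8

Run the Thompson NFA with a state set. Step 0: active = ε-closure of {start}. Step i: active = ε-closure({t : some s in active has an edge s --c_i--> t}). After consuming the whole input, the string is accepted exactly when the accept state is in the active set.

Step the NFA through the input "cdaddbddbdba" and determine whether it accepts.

Answer: REJECT

Trace:
S₀ = ε-closure({0}) = {0,1,2,3,4,6,7,8}
'c' @ 1: {1,2,3,4,5,6,7,8}  [accepting]
'd' @ 2: {9,10}
'a' @ 3: {}  — dead — no transitions
rest 'ddbddbdba' ignored (set empty)
final: {}; accept 1 not in set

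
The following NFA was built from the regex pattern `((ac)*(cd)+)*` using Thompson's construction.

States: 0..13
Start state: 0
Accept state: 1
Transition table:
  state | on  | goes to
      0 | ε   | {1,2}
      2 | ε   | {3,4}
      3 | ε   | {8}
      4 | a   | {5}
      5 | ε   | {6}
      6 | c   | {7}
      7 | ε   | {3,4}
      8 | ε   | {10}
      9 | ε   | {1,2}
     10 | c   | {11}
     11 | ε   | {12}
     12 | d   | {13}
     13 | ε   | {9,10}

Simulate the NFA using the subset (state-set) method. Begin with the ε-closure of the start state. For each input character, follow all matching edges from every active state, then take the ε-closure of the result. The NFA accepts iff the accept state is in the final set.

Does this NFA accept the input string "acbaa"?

S₀ = ε-closure({0}) = {0,1,2,3,4,8,10}
'a' @ 1: {5,6}
'c' @ 2: {3,4,7,8,10}
'b' @ 3: {}  — dead — no transitions
rest 'aa' ignored (set empty)
after full input: {}  (accept=1 not in)

Answer: REJECT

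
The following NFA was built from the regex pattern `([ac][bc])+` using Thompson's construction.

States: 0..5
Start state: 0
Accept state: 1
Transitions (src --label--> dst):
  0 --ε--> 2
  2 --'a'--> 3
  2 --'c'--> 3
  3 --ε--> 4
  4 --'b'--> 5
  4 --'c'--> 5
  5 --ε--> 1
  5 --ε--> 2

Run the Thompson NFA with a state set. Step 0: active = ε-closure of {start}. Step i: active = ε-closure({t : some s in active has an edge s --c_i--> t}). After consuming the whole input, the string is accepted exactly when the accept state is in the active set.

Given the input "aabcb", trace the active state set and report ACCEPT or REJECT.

initial (ε-close {0}): {0,2}
'a' @ 1: {3,4}
'a' @ 2: {}  — dead — no transitions
rest 'bcb' ignored (set empty)
end set {} — state 1 not in

Answer: REJECT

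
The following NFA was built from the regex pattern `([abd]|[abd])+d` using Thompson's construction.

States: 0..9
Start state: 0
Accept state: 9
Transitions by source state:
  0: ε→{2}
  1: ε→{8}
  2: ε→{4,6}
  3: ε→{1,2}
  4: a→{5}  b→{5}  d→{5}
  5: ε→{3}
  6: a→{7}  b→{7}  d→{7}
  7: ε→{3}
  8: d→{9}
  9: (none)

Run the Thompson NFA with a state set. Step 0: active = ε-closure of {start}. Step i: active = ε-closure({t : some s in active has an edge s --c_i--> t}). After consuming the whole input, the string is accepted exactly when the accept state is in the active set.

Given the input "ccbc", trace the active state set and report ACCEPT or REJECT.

Answer: REJECT

Derivation:
initial (ε-close {0}): {0,2,4,6}
'c' @ 1: {}  — state set empty
rest 'cbc' ignored (set empty)
end set {} — state 9 not in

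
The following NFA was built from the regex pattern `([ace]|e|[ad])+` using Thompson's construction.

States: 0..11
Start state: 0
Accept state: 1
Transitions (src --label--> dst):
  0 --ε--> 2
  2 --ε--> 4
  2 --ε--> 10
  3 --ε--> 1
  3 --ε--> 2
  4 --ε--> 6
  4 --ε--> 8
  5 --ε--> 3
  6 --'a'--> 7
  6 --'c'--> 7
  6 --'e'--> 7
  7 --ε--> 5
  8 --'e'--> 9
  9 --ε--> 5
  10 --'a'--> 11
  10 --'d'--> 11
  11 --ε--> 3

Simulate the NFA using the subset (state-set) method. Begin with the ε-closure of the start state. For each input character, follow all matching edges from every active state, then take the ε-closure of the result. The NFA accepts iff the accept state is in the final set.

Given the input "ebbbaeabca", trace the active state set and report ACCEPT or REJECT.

Answer: REJECT

Steps:
start: ε-closure({0}) = {0,2,4,6,8,10}
'e' @ 1: {1,2,3,4,5,6,7,8,9,10}  (accept∈set)
'b' @ 2: {}  — no active states
rest 'bbaeabca' ignored (set empty)
final: {}; accept 1 not in set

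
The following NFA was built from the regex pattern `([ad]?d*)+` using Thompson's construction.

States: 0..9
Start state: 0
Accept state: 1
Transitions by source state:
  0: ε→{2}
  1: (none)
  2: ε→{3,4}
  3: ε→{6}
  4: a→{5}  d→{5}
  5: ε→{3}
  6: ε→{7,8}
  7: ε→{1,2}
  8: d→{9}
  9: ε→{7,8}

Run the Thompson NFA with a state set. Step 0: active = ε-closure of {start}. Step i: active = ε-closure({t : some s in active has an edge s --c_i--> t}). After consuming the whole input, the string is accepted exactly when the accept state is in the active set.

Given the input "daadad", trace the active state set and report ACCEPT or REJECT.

S₀ = ε-closure({0}) = {0,1,2,3,4,6,7,8}
'd' @ 1: {1,2,3,4,5,6,7,8,9}  ✓accept
'a' @ 2: {1,2,3,4,5,6,7,8}  ✓accept
'a' @ 3: {1,2,3,4,5,6,7,8}  ✓accept
'd' @ 4: {1,2,3,4,5,6,7,8,9}  ✓accept
'a' @ 5: {1,2,3,4,5,6,7,8}  ✓accept
'd' @ 6: {1,2,3,4,5,6,7,8,9}  ✓accept
after full input: {1,2,3,4,5,6,7,8,9}  (accept=1 in)

Answer: ACCEPT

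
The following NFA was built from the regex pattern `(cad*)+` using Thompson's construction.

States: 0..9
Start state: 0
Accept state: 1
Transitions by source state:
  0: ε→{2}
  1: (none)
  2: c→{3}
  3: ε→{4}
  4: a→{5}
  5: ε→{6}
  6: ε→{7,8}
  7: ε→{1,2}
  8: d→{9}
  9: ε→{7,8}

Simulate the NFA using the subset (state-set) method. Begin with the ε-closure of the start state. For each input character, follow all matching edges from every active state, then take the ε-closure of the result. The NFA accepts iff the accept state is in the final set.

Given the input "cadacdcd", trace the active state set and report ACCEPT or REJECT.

Answer: REJECT

Derivation:
S₀ = ε-closure({0}) = {0,2}
'c' @ 1: {3,4}
'a' @ 2: {1,2,5,6,7,8}  ✓accept
'd' @ 3: {1,2,7,8,9}  ✓accept
'a' @ 4: {}  — dead — no transitions
rest 'cdcd' ignored (set empty)
after full input: {}  (accept=1 not in)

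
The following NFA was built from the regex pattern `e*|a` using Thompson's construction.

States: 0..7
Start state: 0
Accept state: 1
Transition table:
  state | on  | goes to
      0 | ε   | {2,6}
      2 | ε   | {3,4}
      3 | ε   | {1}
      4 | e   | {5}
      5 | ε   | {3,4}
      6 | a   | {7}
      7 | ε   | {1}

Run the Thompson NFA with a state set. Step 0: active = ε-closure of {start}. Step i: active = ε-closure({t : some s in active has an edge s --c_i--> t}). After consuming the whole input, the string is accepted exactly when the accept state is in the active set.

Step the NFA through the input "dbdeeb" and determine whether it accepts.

S₀ = ε-closure({0}) = {0,1,2,3,4,6}
'd' @ 1: {}  — dead — no transitions
rest 'bdeeb' ignored (set empty)
after full input: {}  (accept=1 not in)

Answer: REJECT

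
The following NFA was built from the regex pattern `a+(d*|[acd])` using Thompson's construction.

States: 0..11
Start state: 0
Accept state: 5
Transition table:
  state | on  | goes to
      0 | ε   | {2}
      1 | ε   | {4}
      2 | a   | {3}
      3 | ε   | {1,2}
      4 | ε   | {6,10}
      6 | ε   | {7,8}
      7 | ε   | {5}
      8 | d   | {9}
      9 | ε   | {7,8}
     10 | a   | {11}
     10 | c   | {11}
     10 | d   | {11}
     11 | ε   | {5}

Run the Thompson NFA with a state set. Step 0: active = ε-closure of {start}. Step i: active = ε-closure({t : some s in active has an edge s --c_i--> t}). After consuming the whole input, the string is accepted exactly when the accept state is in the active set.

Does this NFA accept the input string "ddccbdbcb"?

start: ε-closure({0}) = {0,2}
'd' @ 1: {}  — state set empty
rest 'dccbdbcb' ignored (set empty)
end set {} — state 5 not in

Answer: REJECT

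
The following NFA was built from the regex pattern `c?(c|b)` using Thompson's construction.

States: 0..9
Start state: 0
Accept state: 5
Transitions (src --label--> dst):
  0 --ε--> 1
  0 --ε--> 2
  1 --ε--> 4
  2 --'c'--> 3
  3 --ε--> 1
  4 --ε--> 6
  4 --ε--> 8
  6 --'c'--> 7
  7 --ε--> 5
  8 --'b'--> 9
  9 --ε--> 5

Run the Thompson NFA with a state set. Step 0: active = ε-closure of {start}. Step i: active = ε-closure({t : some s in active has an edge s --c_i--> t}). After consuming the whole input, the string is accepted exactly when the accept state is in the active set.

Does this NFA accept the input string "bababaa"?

Answer: REJECT

Derivation:
start: ε-closure({0}) = {0,1,2,4,6,8}
'b' @ 1: {5,9}  (accept∈set)
'a' @ 2: {}  — no active states
rest 'babaa' ignored (set empty)
final: {}; accept 5 not in set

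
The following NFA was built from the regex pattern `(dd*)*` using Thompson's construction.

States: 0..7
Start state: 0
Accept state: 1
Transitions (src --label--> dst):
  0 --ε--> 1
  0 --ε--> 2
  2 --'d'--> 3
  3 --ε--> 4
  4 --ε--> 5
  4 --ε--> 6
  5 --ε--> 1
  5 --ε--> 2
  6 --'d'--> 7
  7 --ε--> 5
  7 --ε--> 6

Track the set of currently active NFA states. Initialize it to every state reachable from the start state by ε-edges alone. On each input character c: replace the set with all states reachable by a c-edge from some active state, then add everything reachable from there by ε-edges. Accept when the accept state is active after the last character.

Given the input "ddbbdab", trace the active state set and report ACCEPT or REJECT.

Answer: REJECT

Derivation:
S₀ = ε-closure({0}) = {0,1,2}
'd' @ 1: {1,2,3,4,5,6}  ✓accept
'd' @ 2: {1,2,3,4,5,6,7}  ✓accept
'b' @ 3: {}  — dead — no transitions
rest 'bdab' ignored (set empty)
end set {} — state 1 not in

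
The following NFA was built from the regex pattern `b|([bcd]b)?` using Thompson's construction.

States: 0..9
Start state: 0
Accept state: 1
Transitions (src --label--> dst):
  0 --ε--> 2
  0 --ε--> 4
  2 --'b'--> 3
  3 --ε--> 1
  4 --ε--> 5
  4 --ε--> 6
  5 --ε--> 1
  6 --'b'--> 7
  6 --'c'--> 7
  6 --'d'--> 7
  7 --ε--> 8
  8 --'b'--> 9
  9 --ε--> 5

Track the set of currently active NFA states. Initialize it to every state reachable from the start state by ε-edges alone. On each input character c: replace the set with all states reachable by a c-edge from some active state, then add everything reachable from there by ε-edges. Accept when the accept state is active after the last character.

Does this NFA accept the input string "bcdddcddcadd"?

initial (ε-close {0}): {0,1,2,4,5,6}
'b' @ 1: {1,3,7,8}  [accepting]
'c' @ 2: {}  — no active states
rest 'dddcddcadd' ignored (set empty)
final: {}; accept 1 not in set

Answer: REJECT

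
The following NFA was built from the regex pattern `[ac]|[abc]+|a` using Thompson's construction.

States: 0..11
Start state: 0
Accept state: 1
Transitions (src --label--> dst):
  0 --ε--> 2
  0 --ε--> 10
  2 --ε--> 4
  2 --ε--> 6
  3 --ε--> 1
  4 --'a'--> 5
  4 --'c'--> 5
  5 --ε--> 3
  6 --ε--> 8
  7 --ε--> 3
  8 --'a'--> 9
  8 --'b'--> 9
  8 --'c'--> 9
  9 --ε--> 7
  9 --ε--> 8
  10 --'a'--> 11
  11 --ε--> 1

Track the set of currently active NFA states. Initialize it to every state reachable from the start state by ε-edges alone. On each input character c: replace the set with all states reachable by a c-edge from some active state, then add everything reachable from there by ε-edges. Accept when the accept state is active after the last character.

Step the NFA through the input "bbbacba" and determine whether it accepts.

S₀ = ε-closure({0}) = {0,2,4,6,8,10}
'b' @ 1: {1,3,7,8,9}  ✓accept
'b' @ 2: {1,3,7,8,9}  ✓accept
'b' @ 3: {1,3,7,8,9}  ✓accept
'a' @ 4: {1,3,7,8,9}  ✓accept
'c' @ 5: {1,3,7,8,9}  ✓accept
'b' @ 6: {1,3,7,8,9}  ✓accept
'a' @ 7: {1,3,7,8,9}  ✓accept
after full input: {1,3,7,8,9}  (accept=1 in)

Answer: ACCEPT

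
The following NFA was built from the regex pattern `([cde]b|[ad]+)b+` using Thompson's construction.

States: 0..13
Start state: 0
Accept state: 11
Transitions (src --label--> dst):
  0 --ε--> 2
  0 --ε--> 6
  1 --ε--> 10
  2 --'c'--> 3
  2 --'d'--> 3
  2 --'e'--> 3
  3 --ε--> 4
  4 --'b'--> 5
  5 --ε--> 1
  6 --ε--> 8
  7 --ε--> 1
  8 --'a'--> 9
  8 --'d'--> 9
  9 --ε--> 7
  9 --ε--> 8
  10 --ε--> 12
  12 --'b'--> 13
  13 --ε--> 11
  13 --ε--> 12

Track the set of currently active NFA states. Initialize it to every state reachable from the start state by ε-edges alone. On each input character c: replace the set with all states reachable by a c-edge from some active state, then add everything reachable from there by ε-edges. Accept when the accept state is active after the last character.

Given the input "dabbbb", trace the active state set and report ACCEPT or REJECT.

Answer: ACCEPT

Derivation:
initial (ε-close {0}): {0,2,6,8}
'd' @ 1: {1,3,4,7,8,9,10,12}
'a' @ 2: {1,7,8,9,10,12}
'b' @ 3: {11,12,13}  [accepting]
'b' @ 4: {11,12,13}  [accepting]
'b' @ 5: {11,12,13}  [accepting]
'b' @ 6: {11,12,13}  [accepting]
final: {11,12,13}; accept 11 in set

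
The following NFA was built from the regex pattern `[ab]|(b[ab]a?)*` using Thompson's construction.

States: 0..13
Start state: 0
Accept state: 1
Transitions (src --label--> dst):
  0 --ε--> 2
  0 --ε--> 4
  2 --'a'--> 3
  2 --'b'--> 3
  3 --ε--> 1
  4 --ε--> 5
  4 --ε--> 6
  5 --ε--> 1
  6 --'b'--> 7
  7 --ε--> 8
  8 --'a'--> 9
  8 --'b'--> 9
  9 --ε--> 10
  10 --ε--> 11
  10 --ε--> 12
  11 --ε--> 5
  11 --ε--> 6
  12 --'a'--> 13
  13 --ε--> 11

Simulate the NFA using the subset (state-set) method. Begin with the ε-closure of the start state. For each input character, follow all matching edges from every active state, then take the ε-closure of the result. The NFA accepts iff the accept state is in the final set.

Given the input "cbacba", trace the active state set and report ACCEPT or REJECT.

initial (ε-close {0}): {0,1,2,4,5,6}
'c' @ 1: {}  — state set empty
rest 'bacba' ignored (set empty)
end set {} — state 1 not in

Answer: REJECT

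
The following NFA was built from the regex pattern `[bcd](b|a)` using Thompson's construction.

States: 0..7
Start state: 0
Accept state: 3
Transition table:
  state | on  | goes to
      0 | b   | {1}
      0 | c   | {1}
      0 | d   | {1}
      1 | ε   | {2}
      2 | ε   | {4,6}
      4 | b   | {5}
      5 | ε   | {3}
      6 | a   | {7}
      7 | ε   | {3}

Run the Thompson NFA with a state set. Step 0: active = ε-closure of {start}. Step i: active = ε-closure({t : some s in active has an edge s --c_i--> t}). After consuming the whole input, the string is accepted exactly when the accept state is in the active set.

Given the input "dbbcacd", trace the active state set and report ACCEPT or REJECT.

S₀ = ε-closure({0}) = {0}
'd' @ 1: {1,2,4,6}
'b' @ 2: {3,5}  ✓accept
'b' @ 3: {}  — no active states
rest 'cacd' ignored (set empty)
end set {} — state 3 not in

Answer: REJECT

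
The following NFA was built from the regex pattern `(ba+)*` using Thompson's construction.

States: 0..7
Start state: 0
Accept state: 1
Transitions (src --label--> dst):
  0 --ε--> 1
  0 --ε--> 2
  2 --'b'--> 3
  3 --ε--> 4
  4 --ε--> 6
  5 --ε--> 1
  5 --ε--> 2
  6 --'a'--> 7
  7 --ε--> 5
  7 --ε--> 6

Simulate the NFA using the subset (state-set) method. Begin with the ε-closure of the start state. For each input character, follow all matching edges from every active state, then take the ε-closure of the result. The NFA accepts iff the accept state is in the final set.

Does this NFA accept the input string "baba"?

S₀ = ε-closure({0}) = {0,1,2}
'b' @ 1: {3,4,6}
'a' @ 2: {1,2,5,6,7}  [accepting]
'b' @ 3: {3,4,6}
'a' @ 4: {1,2,5,6,7}  [accepting]
final: {1,2,5,6,7}; accept 1 in set

Answer: ACCEPT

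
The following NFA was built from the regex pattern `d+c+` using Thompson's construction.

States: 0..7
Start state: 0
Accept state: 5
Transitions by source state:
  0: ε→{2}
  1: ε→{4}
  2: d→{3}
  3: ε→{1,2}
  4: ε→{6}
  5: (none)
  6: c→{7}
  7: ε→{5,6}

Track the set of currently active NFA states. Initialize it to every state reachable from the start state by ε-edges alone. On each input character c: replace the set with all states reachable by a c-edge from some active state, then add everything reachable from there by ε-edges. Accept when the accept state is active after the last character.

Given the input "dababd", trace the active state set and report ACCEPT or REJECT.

Answer: REJECT

Steps:
S₀ = ε-closure({0}) = {0,2}
'd' @ 1: {1,2,3,4,6}
'a' @ 2: {}  — dead — no transitions
rest 'babd' ignored (set empty)
after full input: {}  (accept=5 not in)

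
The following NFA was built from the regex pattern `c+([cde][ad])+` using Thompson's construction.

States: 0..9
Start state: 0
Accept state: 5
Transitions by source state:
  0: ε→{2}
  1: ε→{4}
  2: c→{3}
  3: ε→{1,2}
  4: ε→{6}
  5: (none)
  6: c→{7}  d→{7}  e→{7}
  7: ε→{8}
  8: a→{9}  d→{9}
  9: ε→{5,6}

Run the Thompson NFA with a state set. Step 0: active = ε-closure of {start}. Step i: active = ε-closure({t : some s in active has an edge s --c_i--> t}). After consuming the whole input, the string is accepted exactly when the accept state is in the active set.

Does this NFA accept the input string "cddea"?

initial (ε-close {0}): {0,2}
'c' @ 1: {1,2,3,4,6}
'd' @ 2: {7,8}
'd' @ 3: {5,6,9}  [accepting]
'e' @ 4: {7,8}
'a' @ 5: {5,6,9}  [accepting]
after full input: {5,6,9}  (accept=5 in)

Answer: ACCEPT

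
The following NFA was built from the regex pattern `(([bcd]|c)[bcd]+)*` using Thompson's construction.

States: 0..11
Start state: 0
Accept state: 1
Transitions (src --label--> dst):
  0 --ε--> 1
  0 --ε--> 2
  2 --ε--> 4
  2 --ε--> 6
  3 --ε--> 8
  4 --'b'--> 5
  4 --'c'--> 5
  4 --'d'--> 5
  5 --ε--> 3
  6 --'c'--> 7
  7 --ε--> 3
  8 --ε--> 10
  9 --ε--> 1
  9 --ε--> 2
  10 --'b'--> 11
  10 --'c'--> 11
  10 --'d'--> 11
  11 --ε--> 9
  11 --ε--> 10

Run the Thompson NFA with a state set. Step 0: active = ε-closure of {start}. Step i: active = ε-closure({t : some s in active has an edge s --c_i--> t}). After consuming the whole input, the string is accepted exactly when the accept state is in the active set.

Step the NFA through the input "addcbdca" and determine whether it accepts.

Answer: REJECT

Steps:
initial (ε-close {0}): {0,1,2,4,6}
'a' @ 1: {}  — dead — no transitions
rest 'ddcbdca' ignored (set empty)
final: {}; accept 1 not in set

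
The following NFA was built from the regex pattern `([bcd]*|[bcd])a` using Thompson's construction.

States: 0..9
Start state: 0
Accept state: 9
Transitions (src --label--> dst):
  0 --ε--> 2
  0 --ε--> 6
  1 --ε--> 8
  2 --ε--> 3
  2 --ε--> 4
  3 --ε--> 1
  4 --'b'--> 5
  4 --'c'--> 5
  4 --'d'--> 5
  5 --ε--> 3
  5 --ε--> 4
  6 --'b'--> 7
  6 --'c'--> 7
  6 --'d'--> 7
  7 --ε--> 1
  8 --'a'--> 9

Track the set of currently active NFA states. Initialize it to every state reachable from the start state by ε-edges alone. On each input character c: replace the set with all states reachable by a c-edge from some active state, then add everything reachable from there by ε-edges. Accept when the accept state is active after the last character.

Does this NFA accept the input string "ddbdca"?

start: ε-closure({0}) = {0,1,2,3,4,6,8}
'd' @ 1: {1,3,4,5,7,8}
'd' @ 2: {1,3,4,5,8}
'b' @ 3: {1,3,4,5,8}
'd' @ 4: {1,3,4,5,8}
'c' @ 5: {1,3,4,5,8}
'a' @ 6: {9}  [accepting]
end set {9} — state 9 in

Answer: ACCEPT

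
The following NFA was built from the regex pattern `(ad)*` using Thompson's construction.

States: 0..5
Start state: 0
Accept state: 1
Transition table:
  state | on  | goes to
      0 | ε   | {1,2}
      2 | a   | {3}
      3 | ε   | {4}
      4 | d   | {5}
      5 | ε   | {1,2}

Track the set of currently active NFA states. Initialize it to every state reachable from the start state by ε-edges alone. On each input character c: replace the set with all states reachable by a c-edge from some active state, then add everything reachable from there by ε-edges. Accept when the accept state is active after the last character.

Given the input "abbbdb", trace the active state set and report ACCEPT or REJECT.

initial (ε-close {0}): {0,1,2}
'a' @ 1: {3,4}
'b' @ 2: {}  — dead — no transitions
rest 'bbdb' ignored (set empty)
after full input: {}  (accept=1 not in)

Answer: REJECT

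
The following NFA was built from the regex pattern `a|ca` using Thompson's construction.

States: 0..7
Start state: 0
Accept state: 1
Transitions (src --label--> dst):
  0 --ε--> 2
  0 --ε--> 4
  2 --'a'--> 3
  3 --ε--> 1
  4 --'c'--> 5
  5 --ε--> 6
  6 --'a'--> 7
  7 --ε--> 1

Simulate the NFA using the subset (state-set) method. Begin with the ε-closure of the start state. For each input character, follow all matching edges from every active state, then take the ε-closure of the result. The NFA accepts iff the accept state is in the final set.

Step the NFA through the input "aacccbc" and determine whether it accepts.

Answer: REJECT

Steps:
start: ε-closure({0}) = {0,2,4}
'a' @ 1: {1,3}  [accepting]
'a' @ 2: {}  — no active states
rest 'cccbc' ignored (set empty)
after full input: {}  (accept=1 not in)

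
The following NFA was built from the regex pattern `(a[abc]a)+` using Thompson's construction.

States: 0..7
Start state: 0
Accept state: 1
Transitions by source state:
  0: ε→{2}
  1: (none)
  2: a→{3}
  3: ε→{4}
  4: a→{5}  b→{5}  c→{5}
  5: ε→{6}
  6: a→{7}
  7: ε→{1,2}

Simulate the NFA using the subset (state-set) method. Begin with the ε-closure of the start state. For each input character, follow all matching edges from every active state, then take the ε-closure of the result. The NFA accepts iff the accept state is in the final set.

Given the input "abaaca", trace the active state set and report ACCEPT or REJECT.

initial (ε-close {0}): {0,2}
'a' @ 1: {3,4}
'b' @ 2: {5,6}
'a' @ 3: {1,2,7}  [accepting]
'a' @ 4: {3,4}
'c' @ 5: {5,6}
'a' @ 6: {1,2,7}  [accepting]
after full input: {1,2,7}  (accept=1 in)

Answer: ACCEPT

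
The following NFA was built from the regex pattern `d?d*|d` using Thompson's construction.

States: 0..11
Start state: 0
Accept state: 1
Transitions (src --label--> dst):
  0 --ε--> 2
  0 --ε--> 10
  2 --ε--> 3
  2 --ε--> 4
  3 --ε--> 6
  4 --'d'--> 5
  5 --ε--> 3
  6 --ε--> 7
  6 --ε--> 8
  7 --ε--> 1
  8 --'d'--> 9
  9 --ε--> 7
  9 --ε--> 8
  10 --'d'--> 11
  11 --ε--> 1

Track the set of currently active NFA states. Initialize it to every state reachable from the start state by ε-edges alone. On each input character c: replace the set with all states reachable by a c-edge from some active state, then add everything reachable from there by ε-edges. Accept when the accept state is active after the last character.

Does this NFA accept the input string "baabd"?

initial (ε-close {0}): {0,1,2,3,4,6,7,8,10}
'b' @ 1: {}  — no active states
rest 'aabd' ignored (set empty)
final: {}; accept 1 not in set

Answer: REJECT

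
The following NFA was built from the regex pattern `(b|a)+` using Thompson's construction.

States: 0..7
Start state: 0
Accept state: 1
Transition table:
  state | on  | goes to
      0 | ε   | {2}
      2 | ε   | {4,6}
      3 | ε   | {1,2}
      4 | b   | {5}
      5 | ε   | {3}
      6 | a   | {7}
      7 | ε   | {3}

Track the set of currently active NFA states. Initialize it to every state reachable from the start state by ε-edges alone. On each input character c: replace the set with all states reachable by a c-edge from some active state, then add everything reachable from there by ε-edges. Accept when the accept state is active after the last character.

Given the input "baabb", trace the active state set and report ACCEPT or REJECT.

Answer: ACCEPT

Derivation:
start: ε-closure({0}) = {0,2,4,6}
'b' @ 1: {1,2,3,4,5,6}  ✓accept
'a' @ 2: {1,2,3,4,6,7}  ✓accept
'a' @ 3: {1,2,3,4,6,7}  ✓accept
'b' @ 4: {1,2,3,4,5,6}  ✓accept
'b' @ 5: {1,2,3,4,5,6}  ✓accept
final: {1,2,3,4,5,6}; accept 1 in set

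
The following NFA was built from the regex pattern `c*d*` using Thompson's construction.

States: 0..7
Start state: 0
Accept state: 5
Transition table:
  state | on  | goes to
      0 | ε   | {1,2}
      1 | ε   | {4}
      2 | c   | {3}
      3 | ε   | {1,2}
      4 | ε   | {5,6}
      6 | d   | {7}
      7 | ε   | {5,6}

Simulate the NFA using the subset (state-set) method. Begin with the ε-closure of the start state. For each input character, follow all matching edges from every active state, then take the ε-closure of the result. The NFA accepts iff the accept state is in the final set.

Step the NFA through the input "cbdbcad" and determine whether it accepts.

initial (ε-close {0}): {0,1,2,4,5,6}
'c' @ 1: {1,2,3,4,5,6}  (accept∈set)
'b' @ 2: {}  — state set empty
rest 'dbcad' ignored (set empty)
after full input: {}  (accept=5 not in)

Answer: REJECT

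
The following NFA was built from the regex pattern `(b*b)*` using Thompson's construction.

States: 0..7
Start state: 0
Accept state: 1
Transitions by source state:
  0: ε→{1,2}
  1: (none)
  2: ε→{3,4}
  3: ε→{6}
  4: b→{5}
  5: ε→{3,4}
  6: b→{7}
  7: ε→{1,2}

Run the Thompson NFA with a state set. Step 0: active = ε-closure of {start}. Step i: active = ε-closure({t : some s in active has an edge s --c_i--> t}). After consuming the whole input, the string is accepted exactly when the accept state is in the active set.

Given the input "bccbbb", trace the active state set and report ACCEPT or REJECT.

Answer: REJECT

Steps:
start: ε-closure({0}) = {0,1,2,3,4,6}
'b' @ 1: {1,2,3,4,5,6,7}  (accept∈set)
'c' @ 2: {}  — no active states
rest 'cbbb' ignored (set empty)
after full input: {}  (accept=1 not in)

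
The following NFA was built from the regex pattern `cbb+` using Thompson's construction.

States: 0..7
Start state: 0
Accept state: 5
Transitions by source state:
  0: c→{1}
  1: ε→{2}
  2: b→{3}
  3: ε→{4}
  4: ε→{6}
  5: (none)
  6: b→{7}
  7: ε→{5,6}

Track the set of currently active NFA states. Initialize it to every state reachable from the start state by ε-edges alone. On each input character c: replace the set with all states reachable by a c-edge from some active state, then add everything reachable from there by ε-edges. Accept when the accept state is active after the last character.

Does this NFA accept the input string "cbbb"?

Answer: ACCEPT

Steps:
initial (ε-close {0}): {0}
'c' @ 1: {1,2}
'b' @ 2: {3,4,6}
'b' @ 3: {5,6,7}  ✓accept
'b' @ 4: {5,6,7}  ✓accept
end set {5,6,7} — state 5 in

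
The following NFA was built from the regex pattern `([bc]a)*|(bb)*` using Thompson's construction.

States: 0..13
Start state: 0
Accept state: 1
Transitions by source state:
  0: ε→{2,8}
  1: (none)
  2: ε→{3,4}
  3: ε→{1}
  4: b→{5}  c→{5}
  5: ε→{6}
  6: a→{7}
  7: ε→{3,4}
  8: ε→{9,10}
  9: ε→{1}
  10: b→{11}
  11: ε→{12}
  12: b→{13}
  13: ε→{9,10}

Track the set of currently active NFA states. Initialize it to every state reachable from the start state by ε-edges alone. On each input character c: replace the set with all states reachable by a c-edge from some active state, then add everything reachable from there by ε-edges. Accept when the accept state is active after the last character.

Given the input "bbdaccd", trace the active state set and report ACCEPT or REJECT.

initial (ε-close {0}): {0,1,2,3,4,8,9,10}
'b' @ 1: {5,6,11,12}
'b' @ 2: {1,9,10,13}  (accept∈set)
'd' @ 3: {}  — dead — no transitions
rest 'accd' ignored (set empty)
after full input: {}  (accept=1 not in)

Answer: REJECT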